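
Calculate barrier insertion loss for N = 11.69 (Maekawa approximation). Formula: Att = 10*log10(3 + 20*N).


3 + 20*N = 3 + 20*11.69 = 236.8
Att = 10*log10(236.8) = 23.744 dB


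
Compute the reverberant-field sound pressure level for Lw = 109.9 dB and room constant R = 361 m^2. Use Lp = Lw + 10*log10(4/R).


4/R = 4/361 = 0.0110803
Lp = 109.9 + 10*log10(0.0110803) = 90.346 dB


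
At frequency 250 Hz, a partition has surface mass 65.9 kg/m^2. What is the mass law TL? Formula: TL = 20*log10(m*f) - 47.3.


m * f = 65.9 * 250 = 16475
20*log10(16475) = 84.3365 dB
TL = 84.3365 - 47.3 = 37.037 dB


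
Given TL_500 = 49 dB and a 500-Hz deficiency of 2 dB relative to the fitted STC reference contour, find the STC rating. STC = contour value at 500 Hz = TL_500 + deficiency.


By ASTM E413, STC = value of the fitted reference contour at 500 Hz.
Contour value at 500 Hz = TL_500 + deficiency = 49 + 2 = 51
STC = 51


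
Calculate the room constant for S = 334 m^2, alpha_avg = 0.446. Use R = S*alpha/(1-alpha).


R = 334 * 0.446 / (1 - 0.446) = 268.89 m^2


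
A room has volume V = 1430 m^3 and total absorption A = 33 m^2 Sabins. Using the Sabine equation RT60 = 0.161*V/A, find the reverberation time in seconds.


RT60 = 0.161 * 1430 / 33 = 6.9767 s


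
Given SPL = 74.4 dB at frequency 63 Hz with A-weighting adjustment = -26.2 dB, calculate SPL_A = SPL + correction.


A-weighting table: 63 Hz -> -26.2 dB correction
SPL_A = SPL + correction = 74.4 + (-26.2) = 48.2 dBA


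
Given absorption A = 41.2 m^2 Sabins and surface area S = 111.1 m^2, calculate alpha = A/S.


Absorption coefficient = absorbed power / incident power
alpha = A / S = 41.2 / 111.1 = 0.37084


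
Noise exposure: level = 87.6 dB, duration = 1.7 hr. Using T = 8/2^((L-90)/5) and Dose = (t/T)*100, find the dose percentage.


T_allowed = 8 / 2^((87.6 - 90)/5) = 11.1579 hr
Dose = 1.7 / 11.1579 * 100 = 15.236 %


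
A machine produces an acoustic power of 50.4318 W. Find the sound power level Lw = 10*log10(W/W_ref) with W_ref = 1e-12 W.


W / W_ref = 50.4318 / 1e-12 = 5.04318e+13
Lw = 10 * log10(5.04318e+13) = 137.03 dB


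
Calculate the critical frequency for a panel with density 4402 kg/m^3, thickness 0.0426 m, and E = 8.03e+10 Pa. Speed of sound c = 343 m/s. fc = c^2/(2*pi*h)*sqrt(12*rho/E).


12*rho/E = 12*4402/8.03e+10 = 6.57833e-07
sqrt(12*rho/E) = sqrt(6.57833e-07) = 0.000811069
c^2/(2*pi*h) = 343^2/(2*pi*0.0426) = 439540
fc = 439540 * 0.000811069 = 356.5 Hz


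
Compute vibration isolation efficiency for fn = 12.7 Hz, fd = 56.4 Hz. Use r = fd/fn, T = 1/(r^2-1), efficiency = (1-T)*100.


r = 56.4 / 12.7 = 4.44094
r^2 - 1 = 4.44094^2 - 1 = 18.7219
T = 1/18.7219 = 0.0534134
Efficiency = (1 - 0.0534134)*100 = 94.659 %


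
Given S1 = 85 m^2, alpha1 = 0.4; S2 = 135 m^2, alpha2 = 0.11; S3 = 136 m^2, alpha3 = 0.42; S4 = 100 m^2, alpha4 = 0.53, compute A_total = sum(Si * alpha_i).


85 * 0.4 = 34
135 * 0.11 = 14.85
136 * 0.42 = 57.12
100 * 0.53 = 53
A_total = 34 + 14.85 + 57.12 + 53 = 158.97 m^2


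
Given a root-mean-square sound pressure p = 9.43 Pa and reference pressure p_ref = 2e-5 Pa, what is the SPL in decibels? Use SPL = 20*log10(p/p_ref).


p / p_ref = 9.43 / 2e-5 = 471500
SPL = 20 * log10(471500) = 113.47 dB


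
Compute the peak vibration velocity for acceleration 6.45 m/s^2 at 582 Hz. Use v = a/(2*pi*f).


omega = 2*pi*f = 2*pi*582 = 3656.81 rad/s
v = a / omega = 6.45 / 3656.81 = 0.0017638 m/s


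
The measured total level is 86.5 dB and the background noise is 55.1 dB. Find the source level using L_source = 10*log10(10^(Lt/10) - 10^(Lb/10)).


10^(86.5/10) = 4.46684e+08
10^(55.1/10) = 323594
Difference = 4.46684e+08 - 323594 = 4.4636e+08
L_source = 10*log10(4.4636e+08) = 86.497 dB


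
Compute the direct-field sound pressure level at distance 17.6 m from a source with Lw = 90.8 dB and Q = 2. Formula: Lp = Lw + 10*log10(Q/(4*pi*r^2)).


4*pi*r^2 = 4*pi*17.6^2 = 3892.56 m^2
Q / (4*pi*r^2) = 2 / 3892.56 = 0.000513801
Lp = 90.8 + 10*log10(0.000513801) = 57.908 dB


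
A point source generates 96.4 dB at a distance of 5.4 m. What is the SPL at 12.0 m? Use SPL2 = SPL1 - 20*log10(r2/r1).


r2/r1 = 12.0/5.4 = 2.22222
Correction = 20*log10(2.22222) = 6.93574 dB
SPL2 = 96.4 - 6.93574 = 89.464 dB


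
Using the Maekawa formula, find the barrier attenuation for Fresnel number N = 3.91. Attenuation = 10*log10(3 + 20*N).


3 + 20*N = 3 + 20*3.91 = 81.2
Att = 10*log10(81.2) = 19.096 dB


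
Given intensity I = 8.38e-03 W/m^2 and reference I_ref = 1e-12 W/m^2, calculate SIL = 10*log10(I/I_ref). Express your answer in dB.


I / I_ref = 8.38e-03 / 1e-12 = 8.38e+09
SIL = 10 * log10(8.38e+09) = 99.232 dB


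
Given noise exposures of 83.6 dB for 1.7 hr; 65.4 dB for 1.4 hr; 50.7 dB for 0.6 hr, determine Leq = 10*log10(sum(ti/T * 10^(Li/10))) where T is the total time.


T_total = 1.7 + 1.4 + 0.6 = 3.7 hr
(1.7/3.7) * 10^(83.6/10) = 1.05256e+08
(1.4/3.7) * 10^(65.4/10) = 1.31198e+06
(0.6/3.7) * 10^(50.7/10) = 19052.4
Sum = 1.05256e+08 + 1.31198e+06 + 19052.4 = 1.06587e+08
Leq = 10*log10(1.06587e+08) = 80.277 dB


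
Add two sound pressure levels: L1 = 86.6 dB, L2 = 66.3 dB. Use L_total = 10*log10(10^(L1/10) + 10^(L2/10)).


10^(86.6/10) = 4.57088e+08
10^(66.3/10) = 4.2658e+06
Sum = 4.57088e+08 + 4.2658e+06 = 4.61354e+08
L_total = 10*log10(4.61354e+08) = 86.64 dB


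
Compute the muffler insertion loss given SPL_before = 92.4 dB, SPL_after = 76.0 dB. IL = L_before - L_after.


Insertion loss = SPL without muffler - SPL with muffler
IL = 92.4 - 76.0 = 16.4 dB


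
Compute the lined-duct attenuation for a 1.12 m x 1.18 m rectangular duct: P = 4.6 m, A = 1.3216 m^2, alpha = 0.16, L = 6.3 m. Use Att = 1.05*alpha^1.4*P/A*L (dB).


alpha^1.4 = 0.16^1.4 = 0.076872
Attenuation rate = 1.05 * alpha^1.4 * P / A
= 1.05 * 0.076872 * 4.6 / 1.3216 = 0.280941 dB/m
Total Att = 0.280941 * 6.3 = 1.7699 dB


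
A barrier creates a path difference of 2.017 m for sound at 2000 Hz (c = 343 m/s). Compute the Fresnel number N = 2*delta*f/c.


N = 2*delta*f/c = 2*delta/lambda, where lambda = c/f
lambda = 343 / 2000 = 0.1715 m
N = 2 * 2.017 / 0.1715 = 23.522


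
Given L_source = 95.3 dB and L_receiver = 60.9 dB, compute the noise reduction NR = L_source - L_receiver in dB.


NR = L_source - L_receiver (difference between source and receiving room levels)
NR = 95.3 - 60.9 = 34.4 dB


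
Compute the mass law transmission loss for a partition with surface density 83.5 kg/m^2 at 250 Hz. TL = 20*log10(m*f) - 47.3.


m * f = 83.5 * 250 = 20875
20*log10(20875) = 86.3925 dB
TL = 86.3925 - 47.3 = 39.093 dB


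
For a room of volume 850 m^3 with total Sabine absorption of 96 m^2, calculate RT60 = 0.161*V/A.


RT60 = 0.161 * 850 / 96 = 1.4255 s


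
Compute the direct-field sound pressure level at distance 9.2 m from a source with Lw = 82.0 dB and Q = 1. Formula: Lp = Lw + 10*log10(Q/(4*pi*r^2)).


4*pi*r^2 = 4*pi*9.2^2 = 1063.62 m^2
Q / (4*pi*r^2) = 1 / 1063.62 = 0.000940185
Lp = 82.0 + 10*log10(0.000940185) = 51.732 dB


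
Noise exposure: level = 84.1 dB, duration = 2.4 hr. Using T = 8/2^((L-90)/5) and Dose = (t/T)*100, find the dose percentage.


T_allowed = 8 / 2^((84.1 - 90)/5) = 18.1261 hr
Dose = 2.4 / 18.1261 * 100 = 13.241 %


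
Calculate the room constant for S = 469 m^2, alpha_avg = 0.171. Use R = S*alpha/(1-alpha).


R = 469 * 0.171 / (1 - 0.171) = 96.742 m^2


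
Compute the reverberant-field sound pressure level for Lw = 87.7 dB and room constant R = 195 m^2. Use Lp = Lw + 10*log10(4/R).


4/R = 4/195 = 0.0205128
Lp = 87.7 + 10*log10(0.0205128) = 70.82 dB


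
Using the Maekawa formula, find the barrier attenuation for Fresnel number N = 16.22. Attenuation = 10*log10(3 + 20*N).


3 + 20*N = 3 + 20*16.22 = 327.4
Att = 10*log10(327.4) = 25.151 dB


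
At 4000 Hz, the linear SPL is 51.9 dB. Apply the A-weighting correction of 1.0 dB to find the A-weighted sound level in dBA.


A-weighting table: 4000 Hz -> 1.0 dB correction
SPL_A = SPL + correction = 51.9 + (1.0) = 52.9 dBA


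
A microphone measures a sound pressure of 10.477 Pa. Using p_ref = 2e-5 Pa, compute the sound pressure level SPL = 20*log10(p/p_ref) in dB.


p / p_ref = 10.477 / 2e-5 = 523850
SPL = 20 * log10(523850) = 114.38 dB


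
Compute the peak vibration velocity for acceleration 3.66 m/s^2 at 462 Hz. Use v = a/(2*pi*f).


omega = 2*pi*f = 2*pi*462 = 2902.83 rad/s
v = a / omega = 3.66 / 2902.83 = 0.0012608 m/s


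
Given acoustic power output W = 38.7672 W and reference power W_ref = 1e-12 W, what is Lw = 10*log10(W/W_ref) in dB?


W / W_ref = 38.7672 / 1e-12 = 3.87672e+13
Lw = 10 * log10(3.87672e+13) = 135.88 dB


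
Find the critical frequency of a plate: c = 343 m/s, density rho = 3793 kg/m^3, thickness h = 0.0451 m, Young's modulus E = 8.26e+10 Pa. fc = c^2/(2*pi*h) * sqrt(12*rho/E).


12*rho/E = 12*3793/8.26e+10 = 5.51041e-07
sqrt(12*rho/E) = sqrt(5.51041e-07) = 0.000742321
c^2/(2*pi*h) = 343^2/(2*pi*0.0451) = 415176
fc = 415176 * 0.000742321 = 308.19 Hz


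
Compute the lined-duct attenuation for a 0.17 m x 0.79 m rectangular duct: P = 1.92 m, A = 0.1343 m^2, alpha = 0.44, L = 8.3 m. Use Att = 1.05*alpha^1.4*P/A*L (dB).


alpha^1.4 = 0.44^1.4 = 0.316835
Attenuation rate = 1.05 * alpha^1.4 * P / A
= 1.05 * 0.316835 * 1.92 / 0.1343 = 4.75606 dB/m
Total Att = 4.75606 * 8.3 = 39.475 dB


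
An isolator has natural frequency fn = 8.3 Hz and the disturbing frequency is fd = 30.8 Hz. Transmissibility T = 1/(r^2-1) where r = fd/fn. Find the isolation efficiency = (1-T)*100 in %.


r = 30.8 / 8.3 = 3.71084
r^2 - 1 = 3.71084^2 - 1 = 12.7703
T = 1/12.7703 = 0.0783067
Efficiency = (1 - 0.0783067)*100 = 92.169 %


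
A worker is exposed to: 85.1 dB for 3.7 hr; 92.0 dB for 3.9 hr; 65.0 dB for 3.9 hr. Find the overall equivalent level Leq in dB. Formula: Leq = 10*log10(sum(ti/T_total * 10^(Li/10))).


T_total = 3.7 + 3.9 + 3.9 = 11.5 hr
(3.7/11.5) * 10^(85.1/10) = 1.04113e+08
(3.9/11.5) * 10^(92.0/10) = 5.37486e+08
(3.9/11.5) * 10^(65.0/10) = 1.07242e+06
Sum = 1.04113e+08 + 5.37486e+08 + 1.07242e+06 = 6.42671e+08
Leq = 10*log10(6.42671e+08) = 88.08 dB


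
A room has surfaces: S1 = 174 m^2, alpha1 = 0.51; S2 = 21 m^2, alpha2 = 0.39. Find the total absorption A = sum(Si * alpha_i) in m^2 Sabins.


174 * 0.51 = 88.74
21 * 0.39 = 8.19
A_total = 88.74 + 8.19 = 96.93 m^2


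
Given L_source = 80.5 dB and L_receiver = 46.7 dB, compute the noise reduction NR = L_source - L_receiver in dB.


NR = L_source - L_receiver (difference between source and receiving room levels)
NR = 80.5 - 46.7 = 33.8 dB


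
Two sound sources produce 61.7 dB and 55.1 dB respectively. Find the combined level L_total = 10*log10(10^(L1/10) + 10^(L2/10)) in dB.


10^(61.7/10) = 1.47911e+06
10^(55.1/10) = 323594
Sum = 1.47911e+06 + 323594 = 1.8027e+06
L_total = 10*log10(1.8027e+06) = 62.559 dB


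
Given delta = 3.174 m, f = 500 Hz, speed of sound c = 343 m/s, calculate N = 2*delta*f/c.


N = 2*delta*f/c = 2*delta/lambda, where lambda = c/f
lambda = 343 / 500 = 0.686 m
N = 2 * 3.174 / 0.686 = 9.2536


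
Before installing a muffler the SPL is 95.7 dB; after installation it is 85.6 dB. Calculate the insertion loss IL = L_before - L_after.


Insertion loss = SPL without muffler - SPL with muffler
IL = 95.7 - 85.6 = 10.1 dB


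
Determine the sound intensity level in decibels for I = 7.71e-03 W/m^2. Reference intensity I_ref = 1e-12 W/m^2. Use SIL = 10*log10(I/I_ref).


I / I_ref = 7.71e-03 / 1e-12 = 7.71e+09
SIL = 10 * log10(7.71e+09) = 98.871 dB


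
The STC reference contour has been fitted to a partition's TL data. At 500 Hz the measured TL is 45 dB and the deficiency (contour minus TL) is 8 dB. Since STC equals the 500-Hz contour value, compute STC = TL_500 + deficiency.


By ASTM E413, STC = value of the fitted reference contour at 500 Hz.
Contour value at 500 Hz = TL_500 + deficiency = 45 + 8 = 53
STC = 53


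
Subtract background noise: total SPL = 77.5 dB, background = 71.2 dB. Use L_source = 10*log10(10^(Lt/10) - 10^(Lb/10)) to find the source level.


10^(77.5/10) = 5.62341e+07
10^(71.2/10) = 1.31826e+07
Difference = 5.62341e+07 - 1.31826e+07 = 4.30515e+07
L_source = 10*log10(4.30515e+07) = 76.34 dB


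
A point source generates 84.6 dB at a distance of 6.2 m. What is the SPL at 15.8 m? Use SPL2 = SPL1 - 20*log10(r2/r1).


r2/r1 = 15.8/6.2 = 2.54839
Correction = 20*log10(2.54839) = 8.12532 dB
SPL2 = 84.6 - 8.12532 = 76.475 dB


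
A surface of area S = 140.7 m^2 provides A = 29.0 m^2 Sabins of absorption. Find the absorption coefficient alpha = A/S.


Absorption coefficient = absorbed power / incident power
alpha = A / S = 29.0 / 140.7 = 0.20611


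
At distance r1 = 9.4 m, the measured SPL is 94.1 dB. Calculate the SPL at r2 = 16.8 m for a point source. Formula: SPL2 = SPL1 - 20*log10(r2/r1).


r2/r1 = 16.8/9.4 = 1.78723
Correction = 20*log10(1.78723) = 5.04361 dB
SPL2 = 94.1 - 5.04361 = 89.056 dB


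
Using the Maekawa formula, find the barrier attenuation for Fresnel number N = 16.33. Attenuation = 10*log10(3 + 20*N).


3 + 20*N = 3 + 20*16.33 = 329.6
Att = 10*log10(329.6) = 25.18 dB


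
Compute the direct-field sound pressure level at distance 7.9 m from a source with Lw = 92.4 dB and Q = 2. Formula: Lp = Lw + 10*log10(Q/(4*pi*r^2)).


4*pi*r^2 = 4*pi*7.9^2 = 784.267 m^2
Q / (4*pi*r^2) = 2 / 784.267 = 0.00255015
Lp = 92.4 + 10*log10(0.00255015) = 66.466 dB


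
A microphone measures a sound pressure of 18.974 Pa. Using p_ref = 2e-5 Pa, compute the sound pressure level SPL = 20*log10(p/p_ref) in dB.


p / p_ref = 18.974 / 2e-5 = 948700
SPL = 20 * log10(948700) = 119.54 dB


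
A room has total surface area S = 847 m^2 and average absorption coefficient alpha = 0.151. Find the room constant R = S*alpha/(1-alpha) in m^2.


R = 847 * 0.151 / (1 - 0.151) = 150.64 m^2


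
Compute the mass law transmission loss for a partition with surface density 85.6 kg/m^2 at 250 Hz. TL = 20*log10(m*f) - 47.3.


m * f = 85.6 * 250 = 21400
20*log10(21400) = 86.6083 dB
TL = 86.6083 - 47.3 = 39.308 dB


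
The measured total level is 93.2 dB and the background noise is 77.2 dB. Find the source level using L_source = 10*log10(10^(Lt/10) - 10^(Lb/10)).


10^(93.2/10) = 2.0893e+09
10^(77.2/10) = 5.24807e+07
Difference = 2.0893e+09 - 5.24807e+07 = 2.03682e+09
L_source = 10*log10(2.03682e+09) = 93.09 dB


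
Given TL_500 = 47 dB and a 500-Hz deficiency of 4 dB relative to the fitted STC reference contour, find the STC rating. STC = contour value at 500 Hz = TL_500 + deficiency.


By ASTM E413, STC = value of the fitted reference contour at 500 Hz.
Contour value at 500 Hz = TL_500 + deficiency = 47 + 4 = 51
STC = 51


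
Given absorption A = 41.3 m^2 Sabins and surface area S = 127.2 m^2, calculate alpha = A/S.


Absorption coefficient = absorbed power / incident power
alpha = A / S = 41.3 / 127.2 = 0.32469


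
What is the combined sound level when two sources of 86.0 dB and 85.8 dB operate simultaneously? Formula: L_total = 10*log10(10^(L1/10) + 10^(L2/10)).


10^(86.0/10) = 3.98107e+08
10^(85.8/10) = 3.80189e+08
Sum = 3.98107e+08 + 3.80189e+08 = 7.78296e+08
L_total = 10*log10(7.78296e+08) = 88.911 dB


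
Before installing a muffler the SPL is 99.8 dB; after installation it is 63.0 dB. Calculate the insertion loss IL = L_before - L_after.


Insertion loss = SPL without muffler - SPL with muffler
IL = 99.8 - 63.0 = 36.8 dB


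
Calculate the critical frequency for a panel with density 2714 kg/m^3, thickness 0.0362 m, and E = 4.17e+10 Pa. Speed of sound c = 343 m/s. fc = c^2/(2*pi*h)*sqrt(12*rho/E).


12*rho/E = 12*2714/4.17e+10 = 7.81007e-07
sqrt(12*rho/E) = sqrt(7.81007e-07) = 0.000883746
c^2/(2*pi*h) = 343^2/(2*pi*0.0362) = 517249
fc = 517249 * 0.000883746 = 457.12 Hz


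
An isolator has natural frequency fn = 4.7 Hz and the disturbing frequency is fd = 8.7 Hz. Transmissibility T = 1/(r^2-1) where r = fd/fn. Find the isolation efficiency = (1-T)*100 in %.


r = 8.7 / 4.7 = 1.85106
r^2 - 1 = 1.85106^2 - 1 = 2.42642
T = 1/2.42642 = 0.41213
Efficiency = (1 - 0.41213)*100 = 58.787 %


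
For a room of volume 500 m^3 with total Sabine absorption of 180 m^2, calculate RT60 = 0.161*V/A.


RT60 = 0.161 * 500 / 180 = 0.44722 s


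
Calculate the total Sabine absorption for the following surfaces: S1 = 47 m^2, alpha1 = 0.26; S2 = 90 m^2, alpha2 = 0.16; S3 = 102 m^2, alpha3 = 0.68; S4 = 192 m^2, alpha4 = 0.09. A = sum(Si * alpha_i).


47 * 0.26 = 12.22
90 * 0.16 = 14.4
102 * 0.68 = 69.36
192 * 0.09 = 17.28
A_total = 12.22 + 14.4 + 69.36 + 17.28 = 113.26 m^2


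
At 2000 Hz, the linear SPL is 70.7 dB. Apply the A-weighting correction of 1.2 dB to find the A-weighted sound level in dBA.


A-weighting table: 2000 Hz -> 1.2 dB correction
SPL_A = SPL + correction = 70.7 + (1.2) = 71.9 dBA


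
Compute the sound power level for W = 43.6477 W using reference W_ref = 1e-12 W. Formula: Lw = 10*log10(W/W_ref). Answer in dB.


W / W_ref = 43.6477 / 1e-12 = 4.36477e+13
Lw = 10 * log10(4.36477e+13) = 136.4 dB


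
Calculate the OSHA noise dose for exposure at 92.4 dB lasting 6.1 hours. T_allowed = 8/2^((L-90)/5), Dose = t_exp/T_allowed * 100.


T_allowed = 8 / 2^((92.4 - 90)/5) = 5.73582 hr
Dose = 6.1 / 5.73582 * 100 = 106.35 %


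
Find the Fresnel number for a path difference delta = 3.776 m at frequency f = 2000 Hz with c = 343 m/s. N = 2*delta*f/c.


N = 2*delta*f/c = 2*delta/lambda, where lambda = c/f
lambda = 343 / 2000 = 0.1715 m
N = 2 * 3.776 / 0.1715 = 44.035


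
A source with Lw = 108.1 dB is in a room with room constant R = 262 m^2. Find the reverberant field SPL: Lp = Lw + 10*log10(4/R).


4/R = 4/262 = 0.0152672
Lp = 108.1 + 10*log10(0.0152672) = 89.938 dB


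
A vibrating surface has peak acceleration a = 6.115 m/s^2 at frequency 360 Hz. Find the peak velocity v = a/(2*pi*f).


omega = 2*pi*f = 2*pi*360 = 2261.95 rad/s
v = a / omega = 6.115 / 2261.95 = 0.0027034 m/s


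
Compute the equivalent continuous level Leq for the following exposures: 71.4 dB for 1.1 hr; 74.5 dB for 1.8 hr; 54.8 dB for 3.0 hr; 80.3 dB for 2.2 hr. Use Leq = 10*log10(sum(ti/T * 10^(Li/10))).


T_total = 1.1 + 1.8 + 3.0 + 2.2 = 8.1 hr
(1.1/8.1) * 10^(71.4/10) = 1.8746e+06
(1.8/8.1) * 10^(74.5/10) = 6.26307e+06
(3.0/8.1) * 10^(54.8/10) = 111850
(2.2/8.1) * 10^(80.3/10) = 2.9103e+07
Sum = 1.8746e+06 + 6.26307e+06 + 111850 + 2.9103e+07 = 3.73525e+07
Leq = 10*log10(3.73525e+07) = 75.723 dB


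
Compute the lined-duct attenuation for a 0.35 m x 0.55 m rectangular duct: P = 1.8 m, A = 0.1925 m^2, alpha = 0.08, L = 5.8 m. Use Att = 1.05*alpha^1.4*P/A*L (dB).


alpha^1.4 = 0.08^1.4 = 0.029129
Attenuation rate = 1.05 * alpha^1.4 * P / A
= 1.05 * 0.029129 * 1.8 / 0.1925 = 0.285994 dB/m
Total Att = 0.285994 * 5.8 = 1.6588 dB


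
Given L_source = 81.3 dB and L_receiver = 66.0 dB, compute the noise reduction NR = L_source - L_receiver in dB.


NR = L_source - L_receiver (difference between source and receiving room levels)
NR = 81.3 - 66.0 = 15.3 dB


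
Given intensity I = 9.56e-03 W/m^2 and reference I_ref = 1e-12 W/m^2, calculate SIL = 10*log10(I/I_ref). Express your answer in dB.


I / I_ref = 9.56e-03 / 1e-12 = 9.56e+09
SIL = 10 * log10(9.56e+09) = 99.805 dB


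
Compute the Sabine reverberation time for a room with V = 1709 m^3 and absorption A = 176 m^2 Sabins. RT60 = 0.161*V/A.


RT60 = 0.161 * 1709 / 176 = 1.5633 s


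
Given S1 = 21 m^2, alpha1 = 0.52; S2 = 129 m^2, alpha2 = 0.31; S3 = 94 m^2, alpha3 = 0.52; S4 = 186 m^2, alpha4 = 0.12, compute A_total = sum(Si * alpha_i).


21 * 0.52 = 10.92
129 * 0.31 = 39.99
94 * 0.52 = 48.88
186 * 0.12 = 22.32
A_total = 10.92 + 39.99 + 48.88 + 22.32 = 122.11 m^2


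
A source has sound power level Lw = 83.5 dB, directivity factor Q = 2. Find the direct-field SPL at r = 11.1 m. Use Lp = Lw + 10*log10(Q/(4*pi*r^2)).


4*pi*r^2 = 4*pi*11.1^2 = 1548.3 m^2
Q / (4*pi*r^2) = 2 / 1548.3 = 0.00129174
Lp = 83.5 + 10*log10(0.00129174) = 54.612 dB


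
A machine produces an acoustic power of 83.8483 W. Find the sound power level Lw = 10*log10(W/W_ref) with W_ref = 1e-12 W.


W / W_ref = 83.8483 / 1e-12 = 8.38483e+13
Lw = 10 * log10(8.38483e+13) = 139.23 dB


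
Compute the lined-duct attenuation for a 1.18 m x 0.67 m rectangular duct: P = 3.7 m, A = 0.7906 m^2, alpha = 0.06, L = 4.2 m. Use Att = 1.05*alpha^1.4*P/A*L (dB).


alpha^1.4 = 0.06^1.4 = 0.0194721
Attenuation rate = 1.05 * alpha^1.4 * P / A
= 1.05 * 0.0194721 * 3.7 / 0.7906 = 0.0956857 dB/m
Total Att = 0.0956857 * 4.2 = 0.40188 dB


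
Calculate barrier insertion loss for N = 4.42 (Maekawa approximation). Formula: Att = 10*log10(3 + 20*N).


3 + 20*N = 3 + 20*4.42 = 91.4
Att = 10*log10(91.4) = 19.609 dB


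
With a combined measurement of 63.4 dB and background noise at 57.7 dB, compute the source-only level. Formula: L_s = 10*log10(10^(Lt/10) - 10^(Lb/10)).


10^(63.4/10) = 2.18776e+06
10^(57.7/10) = 588844
Difference = 2.18776e+06 - 588844 = 1.59892e+06
L_source = 10*log10(1.59892e+06) = 62.038 dB


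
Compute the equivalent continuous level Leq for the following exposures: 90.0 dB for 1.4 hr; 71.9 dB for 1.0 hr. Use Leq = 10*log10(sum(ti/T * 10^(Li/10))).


T_total = 1.4 + 1.0 = 2.4 hr
(1.4/2.4) * 10^(90.0/10) = 5.83333e+08
(1.0/2.4) * 10^(71.9/10) = 6.4534e+06
Sum = 5.83333e+08 + 6.4534e+06 = 5.89786e+08
Leq = 10*log10(5.89786e+08) = 87.707 dB


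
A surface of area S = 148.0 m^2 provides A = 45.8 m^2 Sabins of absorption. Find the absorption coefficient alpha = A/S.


Absorption coefficient = absorbed power / incident power
alpha = A / S = 45.8 / 148.0 = 0.30946


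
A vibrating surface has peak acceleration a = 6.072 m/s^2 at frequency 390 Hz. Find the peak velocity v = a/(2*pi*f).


omega = 2*pi*f = 2*pi*390 = 2450.44 rad/s
v = a / omega = 6.072 / 2450.44 = 0.0024779 m/s


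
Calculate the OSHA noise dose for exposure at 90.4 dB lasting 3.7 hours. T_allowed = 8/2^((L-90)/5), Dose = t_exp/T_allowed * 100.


T_allowed = 8 / 2^((90.4 - 90)/5) = 7.56846 hr
Dose = 3.7 / 7.56846 * 100 = 48.887 %


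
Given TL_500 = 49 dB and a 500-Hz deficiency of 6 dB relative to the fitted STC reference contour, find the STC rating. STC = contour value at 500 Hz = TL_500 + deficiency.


By ASTM E413, STC = value of the fitted reference contour at 500 Hz.
Contour value at 500 Hz = TL_500 + deficiency = 49 + 6 = 55
STC = 55


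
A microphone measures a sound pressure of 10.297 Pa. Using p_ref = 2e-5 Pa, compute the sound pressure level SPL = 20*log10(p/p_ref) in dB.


p / p_ref = 10.297 / 2e-5 = 514850
SPL = 20 * log10(514850) = 114.23 dB


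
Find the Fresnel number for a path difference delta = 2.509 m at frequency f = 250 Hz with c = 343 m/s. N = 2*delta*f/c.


N = 2*delta*f/c = 2*delta/lambda, where lambda = c/f
lambda = 343 / 250 = 1.372 m
N = 2 * 2.509 / 1.372 = 3.6574


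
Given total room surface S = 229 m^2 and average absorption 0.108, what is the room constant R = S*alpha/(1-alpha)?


R = 229 * 0.108 / (1 - 0.108) = 27.726 m^2


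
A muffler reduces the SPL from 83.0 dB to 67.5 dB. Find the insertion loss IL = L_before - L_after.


Insertion loss = SPL without muffler - SPL with muffler
IL = 83.0 - 67.5 = 15.5 dB


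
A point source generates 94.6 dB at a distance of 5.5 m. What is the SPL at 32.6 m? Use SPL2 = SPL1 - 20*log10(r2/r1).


r2/r1 = 32.6/5.5 = 5.92727
Correction = 20*log10(5.92727) = 15.4571 dB
SPL2 = 94.6 - 15.4571 = 79.143 dB


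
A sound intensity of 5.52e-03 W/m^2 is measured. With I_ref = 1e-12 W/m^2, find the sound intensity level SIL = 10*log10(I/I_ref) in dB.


I / I_ref = 5.52e-03 / 1e-12 = 5.52e+09
SIL = 10 * log10(5.52e+09) = 97.419 dB


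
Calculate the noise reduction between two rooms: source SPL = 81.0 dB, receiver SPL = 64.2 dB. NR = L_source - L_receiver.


NR = L_source - L_receiver (difference between source and receiving room levels)
NR = 81.0 - 64.2 = 16.8 dB


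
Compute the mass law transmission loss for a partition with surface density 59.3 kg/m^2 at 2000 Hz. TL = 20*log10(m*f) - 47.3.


m * f = 59.3 * 2000 = 118600
20*log10(118600) = 101.482 dB
TL = 101.482 - 47.3 = 54.182 dB


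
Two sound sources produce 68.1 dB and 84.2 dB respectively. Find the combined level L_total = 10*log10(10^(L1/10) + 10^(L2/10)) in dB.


10^(68.1/10) = 6.45654e+06
10^(84.2/10) = 2.63027e+08
Sum = 6.45654e+06 + 2.63027e+08 = 2.69484e+08
L_total = 10*log10(2.69484e+08) = 84.305 dB


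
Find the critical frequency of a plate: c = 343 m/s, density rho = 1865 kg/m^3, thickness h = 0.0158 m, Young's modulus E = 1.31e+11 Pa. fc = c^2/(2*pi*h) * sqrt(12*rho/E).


12*rho/E = 12*1865/1.31e+11 = 1.7084e-07
sqrt(12*rho/E) = sqrt(1.7084e-07) = 0.000413328
c^2/(2*pi*h) = 343^2/(2*pi*0.0158) = 1.18509e+06
fc = 1.18509e+06 * 0.000413328 = 489.83 Hz


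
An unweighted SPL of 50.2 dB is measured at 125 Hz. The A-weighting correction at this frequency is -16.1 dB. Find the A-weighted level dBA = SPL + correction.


A-weighting table: 125 Hz -> -16.1 dB correction
SPL_A = SPL + correction = 50.2 + (-16.1) = 34.1 dBA


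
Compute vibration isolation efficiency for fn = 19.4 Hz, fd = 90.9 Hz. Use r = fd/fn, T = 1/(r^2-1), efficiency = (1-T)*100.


r = 90.9 / 19.4 = 4.68557
r^2 - 1 = 4.68557^2 - 1 = 20.9546
T = 1/20.9546 = 0.0477222
Efficiency = (1 - 0.0477222)*100 = 95.228 %


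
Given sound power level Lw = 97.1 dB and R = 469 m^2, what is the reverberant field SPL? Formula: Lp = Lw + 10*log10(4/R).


4/R = 4/469 = 0.00852878
Lp = 97.1 + 10*log10(0.00852878) = 76.409 dB


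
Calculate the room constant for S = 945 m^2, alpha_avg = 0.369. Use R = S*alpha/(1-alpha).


R = 945 * 0.369 / (1 - 0.369) = 552.62 m^2


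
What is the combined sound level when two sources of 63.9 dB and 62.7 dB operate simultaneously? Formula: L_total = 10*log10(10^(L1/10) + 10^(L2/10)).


10^(63.9/10) = 2.45471e+06
10^(62.7/10) = 1.86209e+06
Sum = 2.45471e+06 + 1.86209e+06 = 4.3168e+06
L_total = 10*log10(4.3168e+06) = 66.352 dB


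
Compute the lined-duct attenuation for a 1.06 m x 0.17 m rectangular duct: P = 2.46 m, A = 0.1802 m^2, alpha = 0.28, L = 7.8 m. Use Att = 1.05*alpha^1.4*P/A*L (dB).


alpha^1.4 = 0.28^1.4 = 0.168276
Attenuation rate = 1.05 * alpha^1.4 * P / A
= 1.05 * 0.168276 * 2.46 / 0.1802 = 2.41208 dB/m
Total Att = 2.41208 * 7.8 = 18.814 dB


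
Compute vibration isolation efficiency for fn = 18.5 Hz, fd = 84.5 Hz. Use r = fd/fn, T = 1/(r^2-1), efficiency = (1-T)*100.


r = 84.5 / 18.5 = 4.56757
r^2 - 1 = 4.56757^2 - 1 = 19.8627
T = 1/19.8627 = 0.0503456
Efficiency = (1 - 0.0503456)*100 = 94.965 %


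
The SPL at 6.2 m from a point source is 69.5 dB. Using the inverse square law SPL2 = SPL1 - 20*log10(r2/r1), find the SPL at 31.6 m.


r2/r1 = 31.6/6.2 = 5.09677
Correction = 20*log10(5.09677) = 14.1459 dB
SPL2 = 69.5 - 14.1459 = 55.354 dB


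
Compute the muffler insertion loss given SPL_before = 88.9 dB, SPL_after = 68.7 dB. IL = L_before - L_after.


Insertion loss = SPL without muffler - SPL with muffler
IL = 88.9 - 68.7 = 20.2 dB


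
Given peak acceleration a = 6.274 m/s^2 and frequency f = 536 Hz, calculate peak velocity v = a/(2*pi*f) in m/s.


omega = 2*pi*f = 2*pi*536 = 3367.79 rad/s
v = a / omega = 6.274 / 3367.79 = 0.0018629 m/s


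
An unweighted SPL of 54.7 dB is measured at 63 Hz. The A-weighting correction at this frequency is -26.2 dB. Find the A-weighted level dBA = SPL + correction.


A-weighting table: 63 Hz -> -26.2 dB correction
SPL_A = SPL + correction = 54.7 + (-26.2) = 28.5 dBA


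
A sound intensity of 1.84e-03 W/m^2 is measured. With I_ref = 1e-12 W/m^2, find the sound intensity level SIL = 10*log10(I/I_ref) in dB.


I / I_ref = 1.84e-03 / 1e-12 = 1.84e+09
SIL = 10 * log10(1.84e+09) = 92.648 dB


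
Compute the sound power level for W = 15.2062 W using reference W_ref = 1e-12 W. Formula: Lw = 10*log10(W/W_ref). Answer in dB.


W / W_ref = 15.2062 / 1e-12 = 1.52062e+13
Lw = 10 * log10(1.52062e+13) = 131.82 dB


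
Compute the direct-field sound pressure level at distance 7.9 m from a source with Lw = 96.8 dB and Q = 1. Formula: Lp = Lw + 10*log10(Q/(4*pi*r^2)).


4*pi*r^2 = 4*pi*7.9^2 = 784.267 m^2
Q / (4*pi*r^2) = 1 / 784.267 = 0.00127508
Lp = 96.8 + 10*log10(0.00127508) = 67.855 dB


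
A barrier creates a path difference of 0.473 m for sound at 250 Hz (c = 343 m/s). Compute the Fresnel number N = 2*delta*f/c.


N = 2*delta*f/c = 2*delta/lambda, where lambda = c/f
lambda = 343 / 250 = 1.372 m
N = 2 * 0.473 / 1.372 = 0.6895


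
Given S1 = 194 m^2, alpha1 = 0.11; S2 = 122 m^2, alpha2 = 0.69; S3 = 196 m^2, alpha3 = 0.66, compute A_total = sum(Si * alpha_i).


194 * 0.11 = 21.34
122 * 0.69 = 84.18
196 * 0.66 = 129.36
A_total = 21.34 + 84.18 + 129.36 = 234.88 m^2


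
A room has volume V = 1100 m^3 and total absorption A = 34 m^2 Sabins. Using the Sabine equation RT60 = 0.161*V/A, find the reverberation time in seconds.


RT60 = 0.161 * 1100 / 34 = 5.2088 s


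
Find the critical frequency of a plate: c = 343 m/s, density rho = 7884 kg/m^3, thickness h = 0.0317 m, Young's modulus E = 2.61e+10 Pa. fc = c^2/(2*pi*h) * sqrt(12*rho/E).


12*rho/E = 12*7884/2.61e+10 = 3.62483e-06
sqrt(12*rho/E) = sqrt(3.62483e-06) = 0.0019039
c^2/(2*pi*h) = 343^2/(2*pi*0.0317) = 590676
fc = 590676 * 0.0019039 = 1124.6 Hz


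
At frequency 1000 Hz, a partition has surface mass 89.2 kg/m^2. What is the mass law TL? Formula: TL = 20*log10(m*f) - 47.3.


m * f = 89.2 * 1000 = 89200
20*log10(89200) = 99.0073 dB
TL = 99.0073 - 47.3 = 51.707 dB


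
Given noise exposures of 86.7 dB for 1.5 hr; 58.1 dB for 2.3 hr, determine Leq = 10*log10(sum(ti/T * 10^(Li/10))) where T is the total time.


T_total = 1.5 + 2.3 = 3.8 hr
(1.5/3.8) * 10^(86.7/10) = 1.84632e+08
(2.3/3.8) * 10^(58.1/10) = 390791
Sum = 1.84632e+08 + 390791 = 1.85023e+08
Leq = 10*log10(1.85023e+08) = 82.672 dB


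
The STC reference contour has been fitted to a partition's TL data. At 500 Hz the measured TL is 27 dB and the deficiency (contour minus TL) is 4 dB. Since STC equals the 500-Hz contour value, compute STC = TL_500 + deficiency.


By ASTM E413, STC = value of the fitted reference contour at 500 Hz.
Contour value at 500 Hz = TL_500 + deficiency = 27 + 4 = 31
STC = 31


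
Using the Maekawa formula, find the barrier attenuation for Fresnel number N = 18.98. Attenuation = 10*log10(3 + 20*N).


3 + 20*N = 3 + 20*18.98 = 382.6
Att = 10*log10(382.6) = 25.827 dB


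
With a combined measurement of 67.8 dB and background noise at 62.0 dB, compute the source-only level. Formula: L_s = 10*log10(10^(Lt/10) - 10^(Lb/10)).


10^(67.8/10) = 6.0256e+06
10^(62.0/10) = 1.58489e+06
Difference = 6.0256e+06 - 1.58489e+06 = 4.44071e+06
L_source = 10*log10(4.44071e+06) = 66.475 dB


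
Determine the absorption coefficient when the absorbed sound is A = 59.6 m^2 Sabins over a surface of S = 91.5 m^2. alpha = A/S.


Absorption coefficient = absorbed power / incident power
alpha = A / S = 59.6 / 91.5 = 0.65137


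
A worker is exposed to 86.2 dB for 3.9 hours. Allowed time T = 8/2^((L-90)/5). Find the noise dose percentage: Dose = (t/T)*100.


T_allowed = 8 / 2^((86.2 - 90)/5) = 13.5479 hr
Dose = 3.9 / 13.5479 * 100 = 28.787 %


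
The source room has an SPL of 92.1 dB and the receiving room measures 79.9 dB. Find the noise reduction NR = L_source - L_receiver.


NR = L_source - L_receiver (difference between source and receiving room levels)
NR = 92.1 - 79.9 = 12.2 dB


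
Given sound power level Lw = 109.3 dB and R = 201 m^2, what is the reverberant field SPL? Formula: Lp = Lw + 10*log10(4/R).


4/R = 4/201 = 0.0199005
Lp = 109.3 + 10*log10(0.0199005) = 92.289 dB


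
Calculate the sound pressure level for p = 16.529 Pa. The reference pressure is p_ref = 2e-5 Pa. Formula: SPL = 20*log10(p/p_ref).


p / p_ref = 16.529 / 2e-5 = 826450
SPL = 20 * log10(826450) = 118.34 dB


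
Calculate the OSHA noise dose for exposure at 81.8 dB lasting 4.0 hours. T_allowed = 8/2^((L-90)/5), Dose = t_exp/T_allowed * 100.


T_allowed = 8 / 2^((81.8 - 90)/5) = 24.9333 hr
Dose = 4.0 / 24.9333 * 100 = 16.043 %


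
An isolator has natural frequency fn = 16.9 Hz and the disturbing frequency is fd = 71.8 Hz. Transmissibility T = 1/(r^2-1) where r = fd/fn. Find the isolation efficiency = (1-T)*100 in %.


r = 71.8 / 16.9 = 4.24852
r^2 - 1 = 4.24852^2 - 1 = 17.0499
T = 1/17.0499 = 0.0586514
Efficiency = (1 - 0.0586514)*100 = 94.135 %


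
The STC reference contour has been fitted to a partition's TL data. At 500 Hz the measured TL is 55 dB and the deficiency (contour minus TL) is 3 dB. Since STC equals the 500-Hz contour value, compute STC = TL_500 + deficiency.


By ASTM E413, STC = value of the fitted reference contour at 500 Hz.
Contour value at 500 Hz = TL_500 + deficiency = 55 + 3 = 58
STC = 58


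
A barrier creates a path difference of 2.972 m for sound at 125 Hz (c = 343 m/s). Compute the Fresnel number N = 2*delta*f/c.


N = 2*delta*f/c = 2*delta/lambda, where lambda = c/f
lambda = 343 / 125 = 2.744 m
N = 2 * 2.972 / 2.744 = 2.1662


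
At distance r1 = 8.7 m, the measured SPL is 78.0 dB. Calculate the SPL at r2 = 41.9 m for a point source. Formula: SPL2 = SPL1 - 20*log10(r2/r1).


r2/r1 = 41.9/8.7 = 4.81609
Correction = 20*log10(4.81609) = 13.6539 dB
SPL2 = 78.0 - 13.6539 = 64.346 dB


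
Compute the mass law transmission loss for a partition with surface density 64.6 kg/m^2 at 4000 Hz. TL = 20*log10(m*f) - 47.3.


m * f = 64.6 * 4000 = 258400
20*log10(258400) = 108.246 dB
TL = 108.246 - 47.3 = 60.946 dB


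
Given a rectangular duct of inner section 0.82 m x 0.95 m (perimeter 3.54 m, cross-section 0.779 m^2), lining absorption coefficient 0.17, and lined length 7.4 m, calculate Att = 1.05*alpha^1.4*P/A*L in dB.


alpha^1.4 = 0.17^1.4 = 0.0836813
Attenuation rate = 1.05 * alpha^1.4 * P / A
= 1.05 * 0.0836813 * 3.54 / 0.779 = 0.399285 dB/m
Total Att = 0.399285 * 7.4 = 2.9547 dB


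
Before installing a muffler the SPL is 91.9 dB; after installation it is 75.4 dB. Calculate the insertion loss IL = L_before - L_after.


Insertion loss = SPL without muffler - SPL with muffler
IL = 91.9 - 75.4 = 16.5 dB


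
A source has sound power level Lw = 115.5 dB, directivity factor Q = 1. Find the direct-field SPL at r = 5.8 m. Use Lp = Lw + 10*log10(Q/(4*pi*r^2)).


4*pi*r^2 = 4*pi*5.8^2 = 422.733 m^2
Q / (4*pi*r^2) = 1 / 422.733 = 0.00236556
Lp = 115.5 + 10*log10(0.00236556) = 89.239 dB


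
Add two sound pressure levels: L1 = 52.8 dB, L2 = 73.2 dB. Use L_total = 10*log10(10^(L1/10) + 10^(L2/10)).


10^(52.8/10) = 190546
10^(73.2/10) = 2.0893e+07
Sum = 190546 + 2.0893e+07 = 2.10835e+07
L_total = 10*log10(2.10835e+07) = 73.239 dB


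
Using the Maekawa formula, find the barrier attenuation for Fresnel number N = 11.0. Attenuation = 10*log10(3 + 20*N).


3 + 20*N = 3 + 20*11.0 = 223
Att = 10*log10(223) = 23.483 dB


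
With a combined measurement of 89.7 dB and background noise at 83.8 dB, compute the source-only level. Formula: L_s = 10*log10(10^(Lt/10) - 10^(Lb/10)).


10^(89.7/10) = 9.33254e+08
10^(83.8/10) = 2.39883e+08
Difference = 9.33254e+08 - 2.39883e+08 = 6.93371e+08
L_source = 10*log10(6.93371e+08) = 88.41 dB


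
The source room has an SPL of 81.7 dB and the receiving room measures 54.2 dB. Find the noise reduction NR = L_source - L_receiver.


NR = L_source - L_receiver (difference between source and receiving room levels)
NR = 81.7 - 54.2 = 27.5 dB


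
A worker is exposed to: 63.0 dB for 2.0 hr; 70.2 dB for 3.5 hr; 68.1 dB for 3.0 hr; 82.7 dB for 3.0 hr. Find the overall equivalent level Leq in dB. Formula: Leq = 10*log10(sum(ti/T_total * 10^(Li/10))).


T_total = 2.0 + 3.5 + 3.0 + 3.0 = 11.5 hr
(2.0/11.5) * 10^(63.0/10) = 347002
(3.5/11.5) * 10^(70.2/10) = 3.18691e+06
(3.0/11.5) * 10^(68.1/10) = 1.68432e+06
(3.0/11.5) * 10^(82.7/10) = 4.85762e+07
Sum = 347002 + 3.18691e+06 + 1.68432e+06 + 4.85762e+07 = 5.37944e+07
Leq = 10*log10(5.37944e+07) = 77.307 dB


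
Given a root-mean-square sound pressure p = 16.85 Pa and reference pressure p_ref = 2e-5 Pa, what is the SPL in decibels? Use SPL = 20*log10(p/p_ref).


p / p_ref = 16.85 / 2e-5 = 842500
SPL = 20 * log10(842500) = 118.51 dB


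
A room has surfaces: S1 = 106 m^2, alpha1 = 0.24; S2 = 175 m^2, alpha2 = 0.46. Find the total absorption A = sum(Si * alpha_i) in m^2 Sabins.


106 * 0.24 = 25.44
175 * 0.46 = 80.5
A_total = 25.44 + 80.5 = 105.94 m^2


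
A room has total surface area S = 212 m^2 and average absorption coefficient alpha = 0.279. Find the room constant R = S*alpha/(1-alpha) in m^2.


R = 212 * 0.279 / (1 - 0.279) = 82.036 m^2


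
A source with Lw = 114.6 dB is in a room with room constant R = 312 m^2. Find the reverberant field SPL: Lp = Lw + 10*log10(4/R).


4/R = 4/312 = 0.0128205
Lp = 114.6 + 10*log10(0.0128205) = 95.679 dB


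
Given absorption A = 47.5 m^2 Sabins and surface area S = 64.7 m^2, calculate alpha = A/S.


Absorption coefficient = absorbed power / incident power
alpha = A / S = 47.5 / 64.7 = 0.73416


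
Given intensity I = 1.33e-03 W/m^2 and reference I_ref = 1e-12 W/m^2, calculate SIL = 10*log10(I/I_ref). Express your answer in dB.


I / I_ref = 1.33e-03 / 1e-12 = 1.33e+09
SIL = 10 * log10(1.33e+09) = 91.239 dB


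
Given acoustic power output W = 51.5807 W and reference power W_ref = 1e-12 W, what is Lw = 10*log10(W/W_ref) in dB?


W / W_ref = 51.5807 / 1e-12 = 5.15807e+13
Lw = 10 * log10(5.15807e+13) = 137.12 dB


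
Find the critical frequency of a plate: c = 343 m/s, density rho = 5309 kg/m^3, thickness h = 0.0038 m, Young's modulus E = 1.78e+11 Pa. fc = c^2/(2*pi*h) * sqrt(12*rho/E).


12*rho/E = 12*5309/1.78e+11 = 3.5791e-07
sqrt(12*rho/E) = sqrt(3.5791e-07) = 0.000598256
c^2/(2*pi*h) = 343^2/(2*pi*0.0038) = 4.92748e+06
fc = 4.92748e+06 * 0.000598256 = 2947.9 Hz


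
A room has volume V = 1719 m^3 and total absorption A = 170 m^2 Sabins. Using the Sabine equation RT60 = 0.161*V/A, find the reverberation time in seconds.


RT60 = 0.161 * 1719 / 170 = 1.628 s


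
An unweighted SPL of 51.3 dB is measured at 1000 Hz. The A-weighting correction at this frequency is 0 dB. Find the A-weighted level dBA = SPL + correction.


A-weighting table: 1000 Hz -> 0 dB correction
SPL_A = SPL + correction = 51.3 + (0) = 51.3 dBA


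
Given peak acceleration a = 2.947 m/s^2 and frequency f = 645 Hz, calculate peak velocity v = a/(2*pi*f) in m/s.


omega = 2*pi*f = 2*pi*645 = 4052.65 rad/s
v = a / omega = 2.947 / 4052.65 = 0.00072718 m/s


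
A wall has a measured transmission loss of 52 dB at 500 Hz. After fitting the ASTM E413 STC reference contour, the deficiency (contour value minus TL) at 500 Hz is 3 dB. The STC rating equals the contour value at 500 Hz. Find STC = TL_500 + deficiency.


By ASTM E413, STC = value of the fitted reference contour at 500 Hz.
Contour value at 500 Hz = TL_500 + deficiency = 52 + 3 = 55
STC = 55


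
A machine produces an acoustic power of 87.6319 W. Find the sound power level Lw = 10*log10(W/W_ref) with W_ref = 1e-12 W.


W / W_ref = 87.6319 / 1e-12 = 8.76319e+13
Lw = 10 * log10(8.76319e+13) = 139.43 dB


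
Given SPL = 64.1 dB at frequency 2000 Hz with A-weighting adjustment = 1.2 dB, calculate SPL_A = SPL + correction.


A-weighting table: 2000 Hz -> 1.2 dB correction
SPL_A = SPL + correction = 64.1 + (1.2) = 65.3 dBA


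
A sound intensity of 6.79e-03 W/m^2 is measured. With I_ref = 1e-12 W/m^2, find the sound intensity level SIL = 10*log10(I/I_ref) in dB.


I / I_ref = 6.79e-03 / 1e-12 = 6.79e+09
SIL = 10 * log10(6.79e+09) = 98.319 dB
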